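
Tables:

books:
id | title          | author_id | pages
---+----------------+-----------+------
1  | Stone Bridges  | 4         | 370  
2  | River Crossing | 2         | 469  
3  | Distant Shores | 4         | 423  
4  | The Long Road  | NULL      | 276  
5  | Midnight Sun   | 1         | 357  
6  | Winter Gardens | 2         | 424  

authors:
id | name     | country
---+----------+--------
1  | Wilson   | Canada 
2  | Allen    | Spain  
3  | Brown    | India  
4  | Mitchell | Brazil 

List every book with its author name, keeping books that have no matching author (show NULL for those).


LEFT JOIN keeps every row from books (the left table); where author_id has no match in authors, the author columns become NULL. Walk through each book:
  - book 1 (Stone Bridges): author_id=4 -> matches Mitchell
  - book 2 (River Crossing): author_id=2 -> matches Allen
  - book 3 (Distant Shores): author_id=4 -> matches Mitchell
  - book 4 (The Long Road): author_id=NULL, no match -> kept with NULL
  - book 5 (Midnight Sun): author_id=1 -> matches Wilson
  - book 6 (Winter Gardens): author_id=2 -> matches Allen
All 6 rows appear; 1 has NULL author.

SQL:
SELECT a.title, b.name AS author
FROM books a
LEFT JOIN authors b ON a.author_id = b.id

Result:
title          | author  
---------------+---------
Stone Bridges  | Mitchell
River Crossing | Allen   
Distant Shores | Mitchell
The Long Road  | NULL    
Midnight Sun   | Wilson  
Winter Gardens | Allen   


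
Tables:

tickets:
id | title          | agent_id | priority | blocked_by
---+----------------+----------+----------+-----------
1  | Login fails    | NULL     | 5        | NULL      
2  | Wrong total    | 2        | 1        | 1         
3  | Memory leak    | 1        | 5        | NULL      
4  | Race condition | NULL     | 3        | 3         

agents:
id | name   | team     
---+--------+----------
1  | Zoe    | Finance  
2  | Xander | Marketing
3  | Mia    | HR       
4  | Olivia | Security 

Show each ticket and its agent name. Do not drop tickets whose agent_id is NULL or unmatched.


LEFT JOIN keeps every row from tickets (the left table); where agent_id has no match in agents, the agent columns become NULL. Walk through each ticket:
  - ticket 1 (Login fails): agent_id=NULL, no match -> kept with NULL
  - ticket 2 (Wrong total): agent_id=2 -> matches Xander
  - ticket 3 (Memory leak): agent_id=1 -> matches Zoe
  - ticket 4 (Race condition): agent_id=NULL, no match -> kept with NULL
All 4 rows appear; 2 have NULL agent.

SQL:
SELECT a.title, b.name AS agent
FROM tickets a
LEFT JOIN agents b ON a.agent_id = b.id

Result:
title          | agent 
---------------+-------
Login fails    | NULL  
Wrong total    | Xander
Memory leak    | Zoe   
Race condition | NULL  


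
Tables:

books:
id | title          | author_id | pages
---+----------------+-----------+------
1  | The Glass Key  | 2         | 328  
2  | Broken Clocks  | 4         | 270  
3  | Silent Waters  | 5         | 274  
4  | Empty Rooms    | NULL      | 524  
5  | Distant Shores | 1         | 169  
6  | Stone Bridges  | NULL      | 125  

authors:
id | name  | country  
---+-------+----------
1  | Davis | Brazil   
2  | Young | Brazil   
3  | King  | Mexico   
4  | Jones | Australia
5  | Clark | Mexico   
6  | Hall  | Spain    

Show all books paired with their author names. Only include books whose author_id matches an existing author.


INNER JOIN keeps only books rows whose author_id matches an id in authors. Walk through each book:
  - book 1 (The Glass Key): author_id=2 -> matches Young
  - book 2 (Broken Clocks): author_id=4 -> matches Jones
  - book 3 (Silent Waters): author_id=5 -> matches Clark
  - book 4 (Empty Rooms): author_id=NULL, no match -> dropped
  - book 5 (Distant Shores): author_id=1 -> matches Davis
  - book 6 (Stone Bridges): author_id=NULL, no match -> dropped
So 2 of 6 rows are dropped.

SQL:
SELECT a.title, b.name AS author
FROM books a
INNER JOIN authors b ON a.author_id = b.id

Result:
title          | author
---------------+-------
The Glass Key  | Young 
Broken Clocks  | Jones 
Silent Waters  | Clark 
Distant Shores | Davis 


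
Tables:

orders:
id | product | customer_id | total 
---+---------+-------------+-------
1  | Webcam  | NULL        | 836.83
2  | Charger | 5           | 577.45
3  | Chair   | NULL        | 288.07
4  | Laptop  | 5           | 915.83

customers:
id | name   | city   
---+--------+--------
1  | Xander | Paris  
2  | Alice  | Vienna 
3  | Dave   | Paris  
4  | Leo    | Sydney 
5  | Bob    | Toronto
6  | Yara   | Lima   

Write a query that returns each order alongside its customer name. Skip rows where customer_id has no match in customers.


INNER JOIN keeps only orders rows whose customer_id matches an id in customers. Walk through each order:
  - order 1 (Webcam): customer_id=NULL, no match -> dropped
  - order 2 (Charger): customer_id=5 -> matches Bob
  - order 3 (Chair): customer_id=NULL, no match -> dropped
  - order 4 (Laptop): customer_id=5 -> matches Bob
So 2 of 4 rows are dropped.

SQL:
SELECT a.product, b.name AS customer
FROM orders a
INNER JOIN customers b ON a.customer_id = b.id

Result:
product | customer
--------+---------
Charger | Bob     
Laptop  | Bob     


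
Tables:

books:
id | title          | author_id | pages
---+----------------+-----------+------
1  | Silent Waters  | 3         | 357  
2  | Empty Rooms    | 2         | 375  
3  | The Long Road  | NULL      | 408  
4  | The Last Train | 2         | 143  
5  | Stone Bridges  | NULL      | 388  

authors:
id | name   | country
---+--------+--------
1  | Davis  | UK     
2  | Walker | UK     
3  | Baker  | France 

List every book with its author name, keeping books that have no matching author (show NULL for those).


LEFT JOIN keeps every row from books (the left table); where author_id has no match in authors, the author columns become NULL. Walk through each book:
  - book 1 (Silent Waters): author_id=3 -> matches Baker
  - book 2 (Empty Rooms): author_id=2 -> matches Walker
  - book 3 (The Long Road): author_id=NULL, no match -> kept with NULL
  - book 4 (The Last Train): author_id=2 -> matches Walker
  - book 5 (Stone Bridges): author_id=NULL, no match -> kept with NULL
All 5 rows appear; 2 have NULL author.

SQL:
SELECT a.title, b.name AS author
FROM books a
LEFT JOIN authors b ON a.author_id = b.id

Result:
title          | author
---------------+-------
Silent Waters  | Baker 
Empty Rooms    | Walker
The Long Road  | NULL  
The Last Train | Walker
Stone Bridges  | NULL  


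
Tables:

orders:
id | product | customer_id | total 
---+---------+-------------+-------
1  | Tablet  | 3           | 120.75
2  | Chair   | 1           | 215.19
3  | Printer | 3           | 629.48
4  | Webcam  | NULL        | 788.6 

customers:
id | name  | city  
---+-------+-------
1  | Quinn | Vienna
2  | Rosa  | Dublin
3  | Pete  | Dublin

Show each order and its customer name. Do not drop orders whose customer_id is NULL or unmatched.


LEFT JOIN keeps every row from orders (the left table); where customer_id has no match in customers, the customer columns become NULL. Walk through each order:
  - order 1 (Tablet): customer_id=3 -> matches Pete
  - order 2 (Chair): customer_id=1 -> matches Quinn
  - order 3 (Printer): customer_id=3 -> matches Pete
  - order 4 (Webcam): customer_id=NULL, no match -> kept with NULL
All 4 rows appear; 1 has NULL customer.

SQL:
SELECT a.product, b.name AS customer
FROM orders a
LEFT JOIN customers b ON a.customer_id = b.id

Result:
product | customer
--------+---------
Tablet  | Pete    
Chair   | Quinn   
Printer | Pete    
Webcam  | NULL    


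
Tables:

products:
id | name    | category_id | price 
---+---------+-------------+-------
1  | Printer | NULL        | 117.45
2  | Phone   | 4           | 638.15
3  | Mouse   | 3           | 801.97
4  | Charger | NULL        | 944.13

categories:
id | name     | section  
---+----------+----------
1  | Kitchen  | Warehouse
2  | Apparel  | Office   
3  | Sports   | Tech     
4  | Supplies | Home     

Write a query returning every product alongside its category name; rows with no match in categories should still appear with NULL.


LEFT JOIN keeps every row from products (the left table); where category_id has no match in categories, the category columns become NULL. Walk through each product:
  - product 1 (Printer): category_id=NULL, no match -> kept with NULL
  - product 2 (Phone): category_id=4 -> matches Supplies
  - product 3 (Mouse): category_id=3 -> matches Sports
  - product 4 (Charger): category_id=NULL, no match -> kept with NULL
All 4 rows appear; 2 have NULL category.

SQL:
SELECT a.name, b.name AS category
FROM products a
LEFT JOIN categories b ON a.category_id = b.id

Result:
name    | category
--------+---------
Printer | NULL    
Phone   | Supplies
Mouse   | Sports  
Charger | NULL    


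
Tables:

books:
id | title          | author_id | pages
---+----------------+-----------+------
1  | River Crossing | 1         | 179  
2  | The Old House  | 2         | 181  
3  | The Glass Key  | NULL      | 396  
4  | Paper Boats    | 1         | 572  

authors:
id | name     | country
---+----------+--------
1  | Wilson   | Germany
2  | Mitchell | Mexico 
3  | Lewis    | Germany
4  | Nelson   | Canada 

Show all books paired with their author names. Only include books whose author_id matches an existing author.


INNER JOIN keeps only books rows whose author_id matches an id in authors. Walk through each book:
  - book 1 (River Crossing): author_id=1 -> matches Wilson
  - book 2 (The Old House): author_id=2 -> matches Mitchell
  - book 3 (The Glass Key): author_id=NULL, no match -> dropped
  - book 4 (Paper Boats): author_id=1 -> matches Wilson
So 1 of 4 rows is dropped.

SQL:
SELECT a.title, b.name AS author
FROM books a
INNER JOIN authors b ON a.author_id = b.id

Result:
title          | author  
---------------+---------
River Crossing | Wilson  
The Old House  | Mitchell
Paper Boats    | Wilson  


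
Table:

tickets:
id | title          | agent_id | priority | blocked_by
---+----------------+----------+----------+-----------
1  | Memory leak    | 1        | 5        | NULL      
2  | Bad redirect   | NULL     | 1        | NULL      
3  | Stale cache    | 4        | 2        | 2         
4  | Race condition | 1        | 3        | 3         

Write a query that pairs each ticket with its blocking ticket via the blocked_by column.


This is a self-join: tickets is joined to a second copy of itself, matching each row's blocked_by to another row's id. Use LEFT JOIN so rows with blocked_by=NULL are kept.
  - ticket 1 (Memory leak): blocked_by=NULL -> NULL
  - ticket 2 (Bad redirect): blocked_by=NULL -> NULL
  - ticket 3 (Stale cache): blocked_by=2 -> Bad redirect
  - ticket 4 (Race condition): blocked_by=3 -> Stale cache

SQL:
SELECT a.title AS item, b.title AS blocked_by
FROM tickets a
LEFT JOIN tickets b ON a.blocked_by = b.id

Result:
item           | blocked_by  
---------------+-------------
Memory leak    | NULL        
Bad redirect   | NULL        
Stale cache    | Bad redirect
Race condition | Stale cache 


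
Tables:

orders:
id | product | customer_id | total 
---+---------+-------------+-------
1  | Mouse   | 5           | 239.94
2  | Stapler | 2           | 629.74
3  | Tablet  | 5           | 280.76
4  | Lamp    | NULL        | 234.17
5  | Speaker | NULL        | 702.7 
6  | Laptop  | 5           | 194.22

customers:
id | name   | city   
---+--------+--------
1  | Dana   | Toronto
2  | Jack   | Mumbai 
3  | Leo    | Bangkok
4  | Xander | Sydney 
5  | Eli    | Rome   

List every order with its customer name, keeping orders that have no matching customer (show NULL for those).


LEFT JOIN keeps every row from orders (the left table); where customer_id has no match in customers, the customer columns become NULL. Walk through each order:
  - order 1 (Mouse): customer_id=5 -> matches Eli
  - order 2 (Stapler): customer_id=2 -> matches Jack
  - order 3 (Tablet): customer_id=5 -> matches Eli
  - order 4 (Lamp): customer_id=NULL, no match -> kept with NULL
  - order 5 (Speaker): customer_id=NULL, no match -> kept with NULL
  - order 6 (Laptop): customer_id=5 -> matches Eli
All 6 rows appear; 2 have NULL customer.

SQL:
SELECT a.product, b.name AS customer
FROM orders a
LEFT JOIN customers b ON a.customer_id = b.id

Result:
product | customer
--------+---------
Mouse   | Eli     
Stapler | Jack    
Tablet  | Eli     
Lamp    | NULL    
Speaker | NULL    
Laptop  | Eli     


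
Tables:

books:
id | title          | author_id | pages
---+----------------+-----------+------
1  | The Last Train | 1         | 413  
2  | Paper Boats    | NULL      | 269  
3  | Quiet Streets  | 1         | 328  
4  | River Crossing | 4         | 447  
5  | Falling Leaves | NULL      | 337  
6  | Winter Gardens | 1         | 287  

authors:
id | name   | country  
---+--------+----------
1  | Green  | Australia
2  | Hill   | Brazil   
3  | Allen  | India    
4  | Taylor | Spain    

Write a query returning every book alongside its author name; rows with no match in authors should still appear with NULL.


LEFT JOIN keeps every row from books (the left table); where author_id has no match in authors, the author columns become NULL. Walk through each book:
  - book 1 (The Last Train): author_id=1 -> matches Green
  - book 2 (Paper Boats): author_id=NULL, no match -> kept with NULL
  - book 3 (Quiet Streets): author_id=1 -> matches Green
  - book 4 (River Crossing): author_id=4 -> matches Taylor
  - book 5 (Falling Leaves): author_id=NULL, no match -> kept with NULL
  - book 6 (Winter Gardens): author_id=1 -> matches Green
All 6 rows appear; 2 have NULL author.

SQL:
SELECT a.title, b.name AS author
FROM books a
LEFT JOIN authors b ON a.author_id = b.id

Result:
title          | author
---------------+-------
The Last Train | Green 
Paper Boats    | NULL  
Quiet Streets  | Green 
River Crossing | Taylor
Falling Leaves | NULL  
Winter Gardens | Green 


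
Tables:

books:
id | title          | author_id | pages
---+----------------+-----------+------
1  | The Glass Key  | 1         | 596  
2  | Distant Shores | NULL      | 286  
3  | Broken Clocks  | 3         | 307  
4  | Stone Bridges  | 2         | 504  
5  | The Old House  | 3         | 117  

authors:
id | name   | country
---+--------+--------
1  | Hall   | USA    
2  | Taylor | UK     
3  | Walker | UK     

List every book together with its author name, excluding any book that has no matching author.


INNER JOIN keeps only books rows whose author_id matches an id in authors. Walk through each book:
  - book 1 (The Glass Key): author_id=1 -> matches Hall
  - book 2 (Distant Shores): author_id=NULL, no match -> dropped
  - book 3 (Broken Clocks): author_id=3 -> matches Walker
  - book 4 (Stone Bridges): author_id=2 -> matches Taylor
  - book 5 (The Old House): author_id=3 -> matches Walker
So 1 of 5 rows is dropped.

SQL:
SELECT a.title, b.name AS author
FROM books a
INNER JOIN authors b ON a.author_id = b.id

Result:
title         | author
--------------+-------
The Glass Key | Hall  
Broken Clocks | Walker
Stone Bridges | Taylor
The Old House | Walker


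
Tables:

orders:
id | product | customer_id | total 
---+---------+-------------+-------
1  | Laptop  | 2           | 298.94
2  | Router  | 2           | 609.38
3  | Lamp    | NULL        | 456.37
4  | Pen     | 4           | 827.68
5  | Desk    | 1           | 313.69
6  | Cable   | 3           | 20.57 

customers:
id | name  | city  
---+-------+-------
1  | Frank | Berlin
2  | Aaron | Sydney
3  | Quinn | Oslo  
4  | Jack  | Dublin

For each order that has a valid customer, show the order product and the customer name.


INNER JOIN keeps only orders rows whose customer_id matches an id in customers. Walk through each order:
  - order 1 (Laptop): customer_id=2 -> matches Aaron
  - order 2 (Router): customer_id=2 -> matches Aaron
  - order 3 (Lamp): customer_id=NULL, no match -> dropped
  - order 4 (Pen): customer_id=4 -> matches Jack
  - order 5 (Desk): customer_id=1 -> matches Frank
  - order 6 (Cable): customer_id=3 -> matches Quinn
So 1 of 6 rows is dropped.

SQL:
SELECT a.product, b.name AS customer
FROM orders a
INNER JOIN customers b ON a.customer_id = b.id

Result:
product | customer
--------+---------
Laptop  | Aaron   
Router  | Aaron   
Pen     | Jack    
Desk    | Frank   
Cable   | Quinn   


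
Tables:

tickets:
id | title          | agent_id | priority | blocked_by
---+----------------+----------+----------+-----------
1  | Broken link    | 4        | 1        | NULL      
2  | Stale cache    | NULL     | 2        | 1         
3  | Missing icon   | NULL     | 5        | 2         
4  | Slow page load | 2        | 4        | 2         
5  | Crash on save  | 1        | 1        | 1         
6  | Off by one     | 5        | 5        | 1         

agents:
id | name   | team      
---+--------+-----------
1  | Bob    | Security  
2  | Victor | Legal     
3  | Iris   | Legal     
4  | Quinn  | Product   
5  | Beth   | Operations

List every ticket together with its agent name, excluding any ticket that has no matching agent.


INNER JOIN keeps only tickets rows whose agent_id matches an id in agents. Walk through each ticket:
  - ticket 1 (Broken link): agent_id=4 -> matches Quinn
  - ticket 2 (Stale cache): agent_id=NULL, no match -> dropped
  - ticket 3 (Missing icon): agent_id=NULL, no match -> dropped
  - ticket 4 (Slow page load): agent_id=2 -> matches Victor
  - ticket 5 (Crash on save): agent_id=1 -> matches Bob
  - ticket 6 (Off by one): agent_id=5 -> matches Beth
So 2 of 6 rows are dropped.

SQL:
SELECT a.title, b.name AS agent
FROM tickets a
INNER JOIN agents b ON a.agent_id = b.id

Result:
title          | agent 
---------------+-------
Broken link    | Quinn 
Slow page load | Victor
Crash on save  | Bob   
Off by one     | Beth  


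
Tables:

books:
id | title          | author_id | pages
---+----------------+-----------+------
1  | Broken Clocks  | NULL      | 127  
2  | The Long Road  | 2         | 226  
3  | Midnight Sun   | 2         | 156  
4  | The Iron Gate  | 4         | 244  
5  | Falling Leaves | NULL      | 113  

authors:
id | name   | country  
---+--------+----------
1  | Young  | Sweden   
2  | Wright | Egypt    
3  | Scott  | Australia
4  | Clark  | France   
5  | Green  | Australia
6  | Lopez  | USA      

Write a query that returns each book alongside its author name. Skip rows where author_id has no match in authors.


INNER JOIN keeps only books rows whose author_id matches an id in authors. Walk through each book:
  - book 1 (Broken Clocks): author_id=NULL, no match -> dropped
  - book 2 (The Long Road): author_id=2 -> matches Wright
  - book 3 (Midnight Sun): author_id=2 -> matches Wright
  - book 4 (The Iron Gate): author_id=4 -> matches Clark
  - book 5 (Falling Leaves): author_id=NULL, no match -> dropped
So 2 of 5 rows are dropped.

SQL:
SELECT a.title, b.name AS author
FROM books a
INNER JOIN authors b ON a.author_id = b.id

Result:
title         | author
--------------+-------
The Long Road | Wright
Midnight Sun  | Wright
The Iron Gate | Clark 


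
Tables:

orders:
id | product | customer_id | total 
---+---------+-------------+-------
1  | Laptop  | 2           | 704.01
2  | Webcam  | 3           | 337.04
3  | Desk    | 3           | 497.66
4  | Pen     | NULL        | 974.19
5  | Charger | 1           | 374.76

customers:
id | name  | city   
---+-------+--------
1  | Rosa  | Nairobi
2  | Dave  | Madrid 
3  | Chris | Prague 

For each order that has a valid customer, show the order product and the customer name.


INNER JOIN keeps only orders rows whose customer_id matches an id in customers. Walk through each order:
  - order 1 (Laptop): customer_id=2 -> matches Dave
  - order 2 (Webcam): customer_id=3 -> matches Chris
  - order 3 (Desk): customer_id=3 -> matches Chris
  - order 4 (Pen): customer_id=NULL, no match -> dropped
  - order 5 (Charger): customer_id=1 -> matches Rosa
So 1 of 5 rows is dropped.

SQL:
SELECT a.product, b.name AS customer
FROM orders a
INNER JOIN customers b ON a.customer_id = b.id

Result:
product | customer
--------+---------
Laptop  | Dave    
Webcam  | Chris   
Desk    | Chris   
Charger | Rosa    


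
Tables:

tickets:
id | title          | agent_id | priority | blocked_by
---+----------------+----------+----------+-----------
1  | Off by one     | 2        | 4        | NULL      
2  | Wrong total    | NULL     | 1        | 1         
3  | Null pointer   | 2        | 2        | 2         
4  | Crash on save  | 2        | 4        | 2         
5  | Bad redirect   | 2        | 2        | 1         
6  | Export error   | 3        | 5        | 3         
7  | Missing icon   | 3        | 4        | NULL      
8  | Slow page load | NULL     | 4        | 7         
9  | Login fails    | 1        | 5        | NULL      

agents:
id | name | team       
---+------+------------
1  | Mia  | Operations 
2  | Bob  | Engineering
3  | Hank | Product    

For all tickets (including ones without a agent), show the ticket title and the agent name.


LEFT JOIN keeps every row from tickets (the left table); where agent_id has no match in agents, the agent columns become NULL. Walk through each ticket:
  - ticket 1 (Off by one): agent_id=2 -> matches Bob
  - ticket 2 (Wrong total): agent_id=NULL, no match -> kept with NULL
  - ticket 3 (Null pointer): agent_id=2 -> matches Bob
  - ticket 4 (Crash on save): agent_id=2 -> matches Bob
  - ticket 5 (Bad redirect): agent_id=2 -> matches Bob
  - ticket 6 (Export error): agent_id=3 -> matches Hank
  - ticket 7 (Missing icon): agent_id=3 -> matches Hank
  - ticket 8 (Slow page load): agent_id=NULL, no match -> kept with NULL
  - ticket 9 (Login fails): agent_id=1 -> matches Mia
All 9 rows appear; 2 have NULL agent.

SQL:
SELECT a.title, b.name AS agent
FROM tickets a
LEFT JOIN agents b ON a.agent_id = b.id

Result:
title          | agent
---------------+------
Off by one     | Bob  
Wrong total    | NULL 
Null pointer   | Bob  
Crash on save  | Bob  
Bad redirect   | Bob  
Export error   | Hank 
Missing icon   | Hank 
Slow page load | NULL 
Login fails    | Mia  


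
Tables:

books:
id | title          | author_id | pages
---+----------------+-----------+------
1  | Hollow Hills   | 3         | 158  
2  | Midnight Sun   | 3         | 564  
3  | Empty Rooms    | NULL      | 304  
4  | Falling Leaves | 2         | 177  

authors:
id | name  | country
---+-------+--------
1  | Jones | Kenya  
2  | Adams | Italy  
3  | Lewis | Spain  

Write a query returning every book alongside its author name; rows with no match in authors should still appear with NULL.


LEFT JOIN keeps every row from books (the left table); where author_id has no match in authors, the author columns become NULL. Walk through each book:
  - book 1 (Hollow Hills): author_id=3 -> matches Lewis
  - book 2 (Midnight Sun): author_id=3 -> matches Lewis
  - book 3 (Empty Rooms): author_id=NULL, no match -> kept with NULL
  - book 4 (Falling Leaves): author_id=2 -> matches Adams
All 4 rows appear; 1 has NULL author.

SQL:
SELECT a.title, b.name AS author
FROM books a
LEFT JOIN authors b ON a.author_id = b.id

Result:
title          | author
---------------+-------
Hollow Hills   | Lewis 
Midnight Sun   | Lewis 
Empty Rooms    | NULL  
Falling Leaves | Adams 


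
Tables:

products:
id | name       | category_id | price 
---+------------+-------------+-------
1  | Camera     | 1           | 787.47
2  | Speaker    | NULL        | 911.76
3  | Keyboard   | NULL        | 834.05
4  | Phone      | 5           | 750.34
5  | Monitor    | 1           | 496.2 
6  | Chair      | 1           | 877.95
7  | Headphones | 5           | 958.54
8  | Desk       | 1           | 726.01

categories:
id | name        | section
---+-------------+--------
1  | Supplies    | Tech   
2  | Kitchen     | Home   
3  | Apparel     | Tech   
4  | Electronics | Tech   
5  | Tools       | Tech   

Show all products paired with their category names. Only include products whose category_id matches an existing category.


INNER JOIN keeps only products rows whose category_id matches an id in categories. Walk through each product:
  - product 1 (Camera): category_id=1 -> matches Supplies
  - product 2 (Speaker): category_id=NULL, no match -> dropped
  - product 3 (Keyboard): category_id=NULL, no match -> dropped
  - product 4 (Phone): category_id=5 -> matches Tools
  - product 5 (Monitor): category_id=1 -> matches Supplies
  - product 6 (Chair): category_id=1 -> matches Supplies
  - product 7 (Headphones): category_id=5 -> matches Tools
  - product 8 (Desk): category_id=1 -> matches Supplies
So 2 of 8 rows are dropped.

SQL:
SELECT a.name, b.name AS category
FROM products a
INNER JOIN categories b ON a.category_id = b.id

Result:
name       | category
-----------+---------
Camera     | Supplies
Phone      | Tools   
Monitor    | Supplies
Chair      | Supplies
Headphones | Tools   
Desk       | Supplies


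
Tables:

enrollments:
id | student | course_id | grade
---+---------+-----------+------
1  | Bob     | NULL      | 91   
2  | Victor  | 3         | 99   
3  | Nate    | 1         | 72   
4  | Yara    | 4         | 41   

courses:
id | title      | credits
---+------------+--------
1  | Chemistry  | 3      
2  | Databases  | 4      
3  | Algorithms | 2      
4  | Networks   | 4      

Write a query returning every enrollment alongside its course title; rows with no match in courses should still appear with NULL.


LEFT JOIN keeps every row from enrollments (the left table); where course_id has no match in courses, the course columns become NULL. Walk through each enrollment:
  - enrollment 1 (Bob): course_id=NULL, no match -> kept with NULL
  - enrollment 2 (Victor): course_id=3 -> matches Algorithms
  - enrollment 3 (Nate): course_id=1 -> matches Chemistry
  - enrollment 4 (Yara): course_id=4 -> matches Networks
All 4 rows appear; 1 has NULL course.

SQL:
SELECT a.student, b.title AS course
FROM enrollments a
LEFT JOIN courses b ON a.course_id = b.id

Result:
student | course    
--------+-----------
Bob     | NULL      
Victor  | Algorithms
Nate    | Chemistry 
Yara    | Networks  


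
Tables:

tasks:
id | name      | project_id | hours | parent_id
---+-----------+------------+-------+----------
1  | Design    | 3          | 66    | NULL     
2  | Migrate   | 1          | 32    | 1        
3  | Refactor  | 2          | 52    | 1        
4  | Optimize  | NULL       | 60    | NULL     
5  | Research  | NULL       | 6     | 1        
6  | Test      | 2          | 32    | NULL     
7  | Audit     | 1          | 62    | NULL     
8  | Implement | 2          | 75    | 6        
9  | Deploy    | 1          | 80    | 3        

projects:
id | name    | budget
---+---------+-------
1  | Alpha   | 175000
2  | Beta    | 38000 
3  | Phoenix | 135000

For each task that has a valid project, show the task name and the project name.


INNER JOIN keeps only tasks rows whose project_id matches an id in projects. Walk through each task:
  - task 1 (Design): project_id=3 -> matches Phoenix
  - task 2 (Migrate): project_id=1 -> matches Alpha
  - task 3 (Refactor): project_id=2 -> matches Beta
  - task 4 (Optimize): project_id=NULL, no match -> dropped
  - task 5 (Research): project_id=NULL, no match -> dropped
  - task 6 (Test): project_id=2 -> matches Beta
  - task 7 (Audit): project_id=1 -> matches Alpha
  - task 8 (Implement): project_id=2 -> matches Beta
  - task 9 (Deploy): project_id=1 -> matches Alpha
So 2 of 9 rows are dropped.

SQL:
SELECT a.name, b.name AS project
FROM tasks a
INNER JOIN projects b ON a.project_id = b.id

Result:
name      | project
----------+--------
Design    | Phoenix
Migrate   | Alpha  
Refactor  | Beta   
Test      | Beta   
Audit     | Alpha  
Implement | Beta   
Deploy    | Alpha  


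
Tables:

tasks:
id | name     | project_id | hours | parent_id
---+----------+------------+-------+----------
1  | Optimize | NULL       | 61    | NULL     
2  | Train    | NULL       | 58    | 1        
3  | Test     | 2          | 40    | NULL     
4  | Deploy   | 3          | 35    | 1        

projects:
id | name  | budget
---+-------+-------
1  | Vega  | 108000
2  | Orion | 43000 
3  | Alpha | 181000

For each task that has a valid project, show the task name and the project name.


INNER JOIN keeps only tasks rows whose project_id matches an id in projects. Walk through each task:
  - task 1 (Optimize): project_id=NULL, no match -> dropped
  - task 2 (Train): project_id=NULL, no match -> dropped
  - task 3 (Test): project_id=2 -> matches Orion
  - task 4 (Deploy): project_id=3 -> matches Alpha
So 2 of 4 rows are dropped.

SQL:
SELECT a.name, b.name AS project
FROM tasks a
INNER JOIN projects b ON a.project_id = b.id

Result:
name   | project
-------+--------
Test   | Orion  
Deploy | Alpha  


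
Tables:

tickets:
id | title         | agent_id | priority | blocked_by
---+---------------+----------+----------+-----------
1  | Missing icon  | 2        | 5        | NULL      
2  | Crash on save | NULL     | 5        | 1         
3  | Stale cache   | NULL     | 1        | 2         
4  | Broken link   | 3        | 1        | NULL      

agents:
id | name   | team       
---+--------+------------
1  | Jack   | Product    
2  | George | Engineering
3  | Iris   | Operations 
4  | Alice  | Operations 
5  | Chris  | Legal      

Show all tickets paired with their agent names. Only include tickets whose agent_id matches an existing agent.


INNER JOIN keeps only tickets rows whose agent_id matches an id in agents. Walk through each ticket:
  - ticket 1 (Missing icon): agent_id=2 -> matches George
  - ticket 2 (Crash on save): agent_id=NULL, no match -> dropped
  - ticket 3 (Stale cache): agent_id=NULL, no match -> dropped
  - ticket 4 (Broken link): agent_id=3 -> matches Iris
So 2 of 4 rows are dropped.

SQL:
SELECT a.title, b.name AS agent
FROM tickets a
INNER JOIN agents b ON a.agent_id = b.id

Result:
title        | agent 
-------------+-------
Missing icon | George
Broken link  | Iris  


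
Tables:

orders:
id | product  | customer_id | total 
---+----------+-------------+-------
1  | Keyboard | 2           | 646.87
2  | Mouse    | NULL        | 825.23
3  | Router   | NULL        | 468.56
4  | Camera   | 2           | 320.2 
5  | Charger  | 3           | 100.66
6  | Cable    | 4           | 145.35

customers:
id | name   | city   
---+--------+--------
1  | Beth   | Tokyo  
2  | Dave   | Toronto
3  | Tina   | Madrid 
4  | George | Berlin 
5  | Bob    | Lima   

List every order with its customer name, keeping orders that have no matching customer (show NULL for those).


LEFT JOIN keeps every row from orders (the left table); where customer_id has no match in customers, the customer columns become NULL. Walk through each order:
  - order 1 (Keyboard): customer_id=2 -> matches Dave
  - order 2 (Mouse): customer_id=NULL, no match -> kept with NULL
  - order 3 (Router): customer_id=NULL, no match -> kept with NULL
  - order 4 (Camera): customer_id=2 -> matches Dave
  - order 5 (Charger): customer_id=3 -> matches Tina
  - order 6 (Cable): customer_id=4 -> matches George
All 6 rows appear; 2 have NULL customer.

SQL:
SELECT a.product, b.name AS customer
FROM orders a
LEFT JOIN customers b ON a.customer_id = b.id

Result:
product  | customer
---------+---------
Keyboard | Dave    
Mouse    | NULL    
Router   | NULL    
Camera   | Dave    
Charger  | Tina    
Cable    | George  


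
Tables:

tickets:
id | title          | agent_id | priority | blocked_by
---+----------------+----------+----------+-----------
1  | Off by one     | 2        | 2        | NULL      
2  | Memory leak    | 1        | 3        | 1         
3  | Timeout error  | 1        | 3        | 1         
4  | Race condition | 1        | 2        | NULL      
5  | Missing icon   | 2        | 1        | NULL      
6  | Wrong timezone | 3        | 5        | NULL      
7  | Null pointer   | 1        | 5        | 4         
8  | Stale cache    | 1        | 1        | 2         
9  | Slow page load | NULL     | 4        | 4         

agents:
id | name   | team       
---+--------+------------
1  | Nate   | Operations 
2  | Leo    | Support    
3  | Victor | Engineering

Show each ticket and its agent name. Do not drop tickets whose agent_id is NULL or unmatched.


LEFT JOIN keeps every row from tickets (the left table); where agent_id has no match in agents, the agent columns become NULL. Walk through each ticket:
  - ticket 1 (Off by one): agent_id=2 -> matches Leo
  - ticket 2 (Memory leak): agent_id=1 -> matches Nate
  - ticket 3 (Timeout error): agent_id=1 -> matches Nate
  - ticket 4 (Race condition): agent_id=1 -> matches Nate
  - ticket 5 (Missing icon): agent_id=2 -> matches Leo
  - ticket 6 (Wrong timezone): agent_id=3 -> matches Victor
  - ticket 7 (Null pointer): agent_id=1 -> matches Nate
  - ticket 8 (Stale cache): agent_id=1 -> matches Nate
  - ticket 9 (Slow page load): agent_id=NULL, no match -> kept with NULL
All 9 rows appear; 1 has NULL agent.

SQL:
SELECT a.title, b.name AS agent
FROM tickets a
LEFT JOIN agents b ON a.agent_id = b.id

Result:
title          | agent 
---------------+-------
Off by one     | Leo   
Memory leak    | Nate  
Timeout error  | Nate  
Race condition | Nate  
Missing icon   | Leo   
Wrong timezone | Victor
Null pointer   | Nate  
Stale cache    | Nate  
Slow page load | NULL  


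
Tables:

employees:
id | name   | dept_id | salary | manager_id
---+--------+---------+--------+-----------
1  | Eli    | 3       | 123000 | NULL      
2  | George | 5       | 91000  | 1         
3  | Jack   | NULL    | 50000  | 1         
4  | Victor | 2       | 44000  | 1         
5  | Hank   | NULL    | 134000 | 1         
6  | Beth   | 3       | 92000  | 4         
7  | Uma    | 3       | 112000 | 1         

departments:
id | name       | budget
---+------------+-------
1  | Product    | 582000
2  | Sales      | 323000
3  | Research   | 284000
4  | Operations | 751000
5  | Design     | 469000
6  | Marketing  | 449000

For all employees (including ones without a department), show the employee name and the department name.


LEFT JOIN keeps every row from employees (the left table); where dept_id has no match in departments, the department columns become NULL. Walk through each employee:
  - employee 1 (Eli): dept_id=3 -> matches Research
  - employee 2 (George): dept_id=5 -> matches Design
  - employee 3 (Jack): dept_id=NULL, no match -> kept with NULL
  - employee 4 (Victor): dept_id=2 -> matches Sales
  - employee 5 (Hank): dept_id=NULL, no match -> kept with NULL
  - employee 6 (Beth): dept_id=3 -> matches Research
  - employee 7 (Uma): dept_id=3 -> matches Research
All 7 rows appear; 2 have NULL department.

SQL:
SELECT a.name, b.name AS department
FROM employees a
LEFT JOIN departments b ON a.dept_id = b.id

Result:
name   | department
-------+-----------
Eli    | Research  
George | Design    
Jack   | NULL      
Victor | Sales     
Hank   | NULL      
Beth   | Research  
Uma    | Research  


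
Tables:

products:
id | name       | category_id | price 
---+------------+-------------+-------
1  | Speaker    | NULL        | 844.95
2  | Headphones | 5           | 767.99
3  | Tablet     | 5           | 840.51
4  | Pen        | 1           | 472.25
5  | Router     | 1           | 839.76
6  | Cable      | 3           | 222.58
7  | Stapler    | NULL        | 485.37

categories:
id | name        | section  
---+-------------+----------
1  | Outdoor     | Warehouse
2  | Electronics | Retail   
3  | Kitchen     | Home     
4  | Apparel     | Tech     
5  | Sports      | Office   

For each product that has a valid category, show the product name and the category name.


INNER JOIN keeps only products rows whose category_id matches an id in categories. Walk through each product:
  - product 1 (Speaker): category_id=NULL, no match -> dropped
  - product 2 (Headphones): category_id=5 -> matches Sports
  - product 3 (Tablet): category_id=5 -> matches Sports
  - product 4 (Pen): category_id=1 -> matches Outdoor
  - product 5 (Router): category_id=1 -> matches Outdoor
  - product 6 (Cable): category_id=3 -> matches Kitchen
  - product 7 (Stapler): category_id=NULL, no match -> dropped
So 2 of 7 rows are dropped.

SQL:
SELECT a.name, b.name AS category
FROM products a
INNER JOIN categories b ON a.category_id = b.id

Result:
name       | category
-----------+---------
Headphones | Sports  
Tablet     | Sports  
Pen        | Outdoor 
Router     | Outdoor 
Cable      | Kitchen 


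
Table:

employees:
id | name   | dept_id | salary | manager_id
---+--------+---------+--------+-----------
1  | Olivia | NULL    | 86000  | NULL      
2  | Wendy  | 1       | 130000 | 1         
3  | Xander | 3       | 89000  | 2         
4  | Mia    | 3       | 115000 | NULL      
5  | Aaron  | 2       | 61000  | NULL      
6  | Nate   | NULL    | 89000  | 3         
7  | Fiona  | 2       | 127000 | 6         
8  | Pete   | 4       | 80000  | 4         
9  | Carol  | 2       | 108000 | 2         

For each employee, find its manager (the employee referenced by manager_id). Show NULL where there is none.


This is a self-join: employees is joined to a second copy of itself, matching each row's manager_id to another row's id. Use LEFT JOIN so rows with manager_id=NULL are kept.
  - employee 1 (Olivia): manager_id=NULL -> NULL
  - employee 2 (Wendy): manager_id=1 -> Olivia
  - employee 3 (Xander): manager_id=2 -> Wendy
  - employee 4 (Mia): manager_id=NULL -> NULL
  - employee 5 (Aaron): manager_id=NULL -> NULL
  - employee 6 (Nate): manager_id=3 -> Xander
  - employee 7 (Fiona): manager_id=6 -> Nate
  - employee 8 (Pete): manager_id=4 -> Mia
  - employee 9 (Carol): manager_id=2 -> Wendy

SQL:
SELECT a.name AS item, b.name AS manager
FROM employees a
LEFT JOIN employees b ON a.manager_id = b.id

Result:
item   | manager
-------+--------
Olivia | NULL   
Wendy  | Olivia 
Xander | Wendy  
Mia    | NULL   
Aaron  | NULL   
Nate   | Xander 
Fiona  | Nate   
Pete   | Mia    
Carol  | Wendy  


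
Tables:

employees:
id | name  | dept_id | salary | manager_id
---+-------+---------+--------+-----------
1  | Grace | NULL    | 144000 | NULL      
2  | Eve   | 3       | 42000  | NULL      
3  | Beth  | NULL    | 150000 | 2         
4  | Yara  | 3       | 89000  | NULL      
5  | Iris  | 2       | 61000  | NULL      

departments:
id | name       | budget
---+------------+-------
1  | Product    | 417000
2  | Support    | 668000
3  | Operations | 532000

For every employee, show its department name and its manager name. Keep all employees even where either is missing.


Two LEFT JOINs from the same base table employees: one to departments via dept_id, one to employees itself via manager_id. Both are LEFT so every employee is preserved.
Match against departments:
  - employee 1 (Grace): dept_id=NULL, no match -> kept with NULL
  - employee 2 (Eve): dept_id=3 -> matches Operations
  - employee 3 (Beth): dept_id=NULL, no match -> kept with NULL
  - employee 4 (Yara): dept_id=3 -> matches Operations
  - employee 5 (Iris): dept_id=2 -> matches Support
Match against employees (self):
  - employee 1 (Grace): manager_id=NULL -> NULL
  - employee 2 (Eve): manager_id=NULL -> NULL
  - employee 3 (Beth): manager_id=2 -> Eve
  - employee 4 (Yara): manager_id=NULL -> NULL
  - employee 5 (Iris): manager_id=NULL -> NULL

SQL:
SELECT a.name, b.name AS department, c.name AS manager
FROM employees a
LEFT JOIN departments b ON a.dept_id = b.id
LEFT JOIN employees c ON a.manager_id = c.id

Result:
name  | department | manager
------+------------+--------
Grace | NULL       | NULL   
Eve   | Operations | NULL   
Beth  | NULL       | Eve    
Yara  | Operations | NULL   
Iris  | Support    | NULL   


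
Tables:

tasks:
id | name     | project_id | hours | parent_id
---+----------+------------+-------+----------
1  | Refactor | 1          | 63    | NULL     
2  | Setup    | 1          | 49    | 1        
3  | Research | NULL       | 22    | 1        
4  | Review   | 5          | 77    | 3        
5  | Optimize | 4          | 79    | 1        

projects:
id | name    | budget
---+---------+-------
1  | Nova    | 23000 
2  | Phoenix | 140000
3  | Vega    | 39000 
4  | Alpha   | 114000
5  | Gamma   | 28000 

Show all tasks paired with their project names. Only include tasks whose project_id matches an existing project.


INNER JOIN keeps only tasks rows whose project_id matches an id in projects. Walk through each task:
  - task 1 (Refactor): project_id=1 -> matches Nova
  - task 2 (Setup): project_id=1 -> matches Nova
  - task 3 (Research): project_id=NULL, no match -> dropped
  - task 4 (Review): project_id=5 -> matches Gamma
  - task 5 (Optimize): project_id=4 -> matches Alpha
So 1 of 5 rows is dropped.

SQL:
SELECT a.name, b.name AS project
FROM tasks a
INNER JOIN projects b ON a.project_id = b.id

Result:
name     | project
---------+--------
Refactor | Nova   
Setup    | Nova   
Review   | Gamma  
Optimize | Alpha  
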